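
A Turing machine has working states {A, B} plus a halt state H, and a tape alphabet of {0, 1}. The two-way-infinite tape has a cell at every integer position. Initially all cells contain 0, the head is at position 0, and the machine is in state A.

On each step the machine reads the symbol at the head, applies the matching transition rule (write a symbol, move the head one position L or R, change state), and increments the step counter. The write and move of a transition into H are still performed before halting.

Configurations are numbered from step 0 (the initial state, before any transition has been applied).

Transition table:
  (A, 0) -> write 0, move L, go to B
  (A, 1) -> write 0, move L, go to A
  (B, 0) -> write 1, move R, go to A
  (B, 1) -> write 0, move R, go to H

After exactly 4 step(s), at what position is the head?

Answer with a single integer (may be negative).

Answer: 0

Derivation:
Step 1: in state A at pos 0, read 0 -> (A,0)->write 0,move L,goto B. Now: state=B, head=-1, tape[-2..1]=0000 (head:  ^)
Step 2: in state B at pos -1, read 0 -> (B,0)->write 1,move R,goto A. Now: state=A, head=0, tape[-2..1]=0100 (head:   ^)
Step 3: in state A at pos 0, read 0 -> (A,0)->write 0,move L,goto B. Now: state=B, head=-1, tape[-2..1]=0100 (head:  ^)
Step 4: in state B at pos -1, read 1 -> (B,1)->write 0,move R,goto H. Now: state=H, head=0, tape[-2..1]=0000 (head:   ^)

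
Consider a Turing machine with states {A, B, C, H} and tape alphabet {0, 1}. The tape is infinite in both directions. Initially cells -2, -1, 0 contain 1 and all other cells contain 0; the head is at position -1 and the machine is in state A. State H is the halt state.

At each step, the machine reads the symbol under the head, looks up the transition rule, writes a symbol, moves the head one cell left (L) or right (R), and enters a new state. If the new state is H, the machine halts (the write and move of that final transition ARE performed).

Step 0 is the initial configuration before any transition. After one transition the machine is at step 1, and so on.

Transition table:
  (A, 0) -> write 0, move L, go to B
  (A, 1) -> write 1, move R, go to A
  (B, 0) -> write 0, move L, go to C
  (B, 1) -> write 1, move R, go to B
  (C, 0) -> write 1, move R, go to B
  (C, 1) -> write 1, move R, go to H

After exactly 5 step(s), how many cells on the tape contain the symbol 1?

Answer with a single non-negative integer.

Answer: 3

Derivation:
Step 1: in state A at pos -1, read 1 -> (A,1)->write 1,move R,goto A. Now: state=A, head=0, tape[-3..1]=01110 (head:    ^)
Step 2: in state A at pos 0, read 1 -> (A,1)->write 1,move R,goto A. Now: state=A, head=1, tape[-3..2]=011100 (head:     ^)
Step 3: in state A at pos 1, read 0 -> (A,0)->write 0,move L,goto B. Now: state=B, head=0, tape[-3..2]=011100 (head:    ^)
Step 4: in state B at pos 0, read 1 -> (B,1)->write 1,move R,goto B. Now: state=B, head=1, tape[-3..2]=011100 (head:     ^)
Step 5: in state B at pos 1, read 0 -> (B,0)->write 0,move L,goto C. Now: state=C, head=0, tape[-3..2]=011100 (head:    ^)
Cells containing 1 after step 5: {-2, -1, 0} -> 3 cell(s)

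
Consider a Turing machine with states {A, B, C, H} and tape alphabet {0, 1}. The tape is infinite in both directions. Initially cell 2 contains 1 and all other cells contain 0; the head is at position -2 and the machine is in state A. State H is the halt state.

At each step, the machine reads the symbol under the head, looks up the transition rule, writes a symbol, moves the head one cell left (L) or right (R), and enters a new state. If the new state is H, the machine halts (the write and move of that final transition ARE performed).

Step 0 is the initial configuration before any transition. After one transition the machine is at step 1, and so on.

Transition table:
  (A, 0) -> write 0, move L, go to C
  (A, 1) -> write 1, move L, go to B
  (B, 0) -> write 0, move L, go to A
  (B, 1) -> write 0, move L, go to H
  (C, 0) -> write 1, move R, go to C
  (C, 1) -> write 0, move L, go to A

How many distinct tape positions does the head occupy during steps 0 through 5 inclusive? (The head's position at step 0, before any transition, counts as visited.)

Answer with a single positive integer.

Step 1: in state A at pos -2, read 0 -> (A,0)->write 0,move L,goto C. Now: state=C, head=-3, tape[-4..3]=00000010 (head:  ^)
Step 2: in state C at pos -3, read 0 -> (C,0)->write 1,move R,goto C. Now: state=C, head=-2, tape[-4..3]=01000010 (head:   ^)
Step 3: in state C at pos -2, read 0 -> (C,0)->write 1,move R,goto C. Now: state=C, head=-1, tape[-4..3]=01100010 (head:    ^)
Step 4: in state C at pos -1, read 0 -> (C,0)->write 1,move R,goto C. Now: state=C, head=0, tape[-4..3]=01110010 (head:     ^)
Step 5: in state C at pos 0, read 0 -> (C,0)->write 1,move R,goto C. Now: state=C, head=1, tape[-4..3]=01111010 (head:      ^)
Head positions at steps 0..5: starting at -2, distinct positions visited = {-3, -2, -1, 0, 1} -> 5 position(s)

Answer: 5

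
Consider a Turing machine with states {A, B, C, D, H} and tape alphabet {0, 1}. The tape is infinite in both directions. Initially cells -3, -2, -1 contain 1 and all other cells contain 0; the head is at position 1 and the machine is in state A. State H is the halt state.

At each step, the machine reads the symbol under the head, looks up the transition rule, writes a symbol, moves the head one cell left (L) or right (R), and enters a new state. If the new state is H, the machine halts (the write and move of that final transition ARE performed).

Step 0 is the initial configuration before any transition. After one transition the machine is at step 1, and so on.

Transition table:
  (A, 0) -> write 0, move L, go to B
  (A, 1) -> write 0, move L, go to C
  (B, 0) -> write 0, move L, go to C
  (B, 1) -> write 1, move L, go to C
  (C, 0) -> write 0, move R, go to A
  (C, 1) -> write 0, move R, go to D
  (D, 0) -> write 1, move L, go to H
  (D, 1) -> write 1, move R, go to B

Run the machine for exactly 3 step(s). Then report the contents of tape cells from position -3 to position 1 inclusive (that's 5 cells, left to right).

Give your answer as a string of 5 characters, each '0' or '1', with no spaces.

Answer: 11000

Derivation:
Step 1: in state A at pos 1, read 0 -> (A,0)->write 0,move L,goto B. Now: state=B, head=0, tape[-4..2]=0111000 (head:     ^)
Step 2: in state B at pos 0, read 0 -> (B,0)->write 0,move L,goto C. Now: state=C, head=-1, tape[-4..2]=0111000 (head:    ^)
Step 3: in state C at pos -1, read 1 -> (C,1)->write 0,move R,goto D. Now: state=D, head=0, tape[-4..2]=0110000 (head:     ^)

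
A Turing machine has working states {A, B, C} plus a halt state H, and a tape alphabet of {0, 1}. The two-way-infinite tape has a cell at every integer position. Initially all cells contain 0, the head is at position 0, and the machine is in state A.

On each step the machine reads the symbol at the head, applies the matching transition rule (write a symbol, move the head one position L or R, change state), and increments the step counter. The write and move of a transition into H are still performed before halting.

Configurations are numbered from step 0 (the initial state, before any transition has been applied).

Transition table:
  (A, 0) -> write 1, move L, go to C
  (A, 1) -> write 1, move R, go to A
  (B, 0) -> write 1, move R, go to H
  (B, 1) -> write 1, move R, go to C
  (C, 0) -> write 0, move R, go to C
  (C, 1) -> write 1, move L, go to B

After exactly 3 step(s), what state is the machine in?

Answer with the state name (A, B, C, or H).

Answer: B

Derivation:
Step 1: in state A at pos 0, read 0 -> (A,0)->write 1,move L,goto C. Now: state=C, head=-1, tape[-2..1]=0010 (head:  ^)
Step 2: in state C at pos -1, read 0 -> (C,0)->write 0,move R,goto C. Now: state=C, head=0, tape[-2..1]=0010 (head:   ^)
Step 3: in state C at pos 0, read 1 -> (C,1)->write 1,move L,goto B. Now: state=B, head=-1, tape[-2..1]=0010 (head:  ^)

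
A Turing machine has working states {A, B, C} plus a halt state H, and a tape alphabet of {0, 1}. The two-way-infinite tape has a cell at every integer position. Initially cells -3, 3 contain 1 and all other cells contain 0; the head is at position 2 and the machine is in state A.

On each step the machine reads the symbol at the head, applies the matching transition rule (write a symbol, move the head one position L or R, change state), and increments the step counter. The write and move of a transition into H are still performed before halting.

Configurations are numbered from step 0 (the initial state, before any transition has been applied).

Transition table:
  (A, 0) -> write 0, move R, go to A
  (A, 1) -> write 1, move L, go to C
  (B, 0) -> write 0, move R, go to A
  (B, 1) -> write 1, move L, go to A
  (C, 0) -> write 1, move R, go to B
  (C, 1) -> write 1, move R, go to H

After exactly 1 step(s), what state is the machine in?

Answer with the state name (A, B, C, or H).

Step 1: in state A at pos 2, read 0 -> (A,0)->write 0,move R,goto A. Now: state=A, head=3, tape[-4..4]=010000010 (head:        ^)

Answer: A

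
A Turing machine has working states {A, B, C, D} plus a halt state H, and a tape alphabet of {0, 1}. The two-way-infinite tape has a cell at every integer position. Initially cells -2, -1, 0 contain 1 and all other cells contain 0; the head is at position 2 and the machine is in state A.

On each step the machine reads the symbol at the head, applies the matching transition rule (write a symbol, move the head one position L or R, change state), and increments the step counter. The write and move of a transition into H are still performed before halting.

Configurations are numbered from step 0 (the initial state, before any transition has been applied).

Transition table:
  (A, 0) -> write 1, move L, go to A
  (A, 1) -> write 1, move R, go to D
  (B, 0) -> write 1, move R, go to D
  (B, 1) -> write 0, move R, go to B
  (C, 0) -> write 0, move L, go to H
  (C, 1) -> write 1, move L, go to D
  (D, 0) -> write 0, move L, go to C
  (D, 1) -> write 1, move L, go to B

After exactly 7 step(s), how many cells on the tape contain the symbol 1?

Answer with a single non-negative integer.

Answer: 2

Derivation:
Step 1: in state A at pos 2, read 0 -> (A,0)->write 1,move L,goto A. Now: state=A, head=1, tape[-3..3]=0111010 (head:     ^)
Step 2: in state A at pos 1, read 0 -> (A,0)->write 1,move L,goto A. Now: state=A, head=0, tape[-3..3]=0111110 (head:    ^)
Step 3: in state A at pos 0, read 1 -> (A,1)->write 1,move R,goto D. Now: state=D, head=1, tape[-3..3]=0111110 (head:     ^)
Step 4: in state D at pos 1, read 1 -> (D,1)->write 1,move L,goto B. Now: state=B, head=0, tape[-3..3]=0111110 (head:    ^)
Step 5: in state B at pos 0, read 1 -> (B,1)->write 0,move R,goto B. Now: state=B, head=1, tape[-3..3]=0110110 (head:     ^)
Step 6: in state B at pos 1, read 1 -> (B,1)->write 0,move R,goto B. Now: state=B, head=2, tape[-3..3]=0110010 (head:      ^)
Step 7: in state B at pos 2, read 1 -> (B,1)->write 0,move R,goto B. Now: state=B, head=3, tape[-3..4]=01100000 (head:       ^)
Cells containing 1 after step 7: {-2, -1} -> 2 cell(s)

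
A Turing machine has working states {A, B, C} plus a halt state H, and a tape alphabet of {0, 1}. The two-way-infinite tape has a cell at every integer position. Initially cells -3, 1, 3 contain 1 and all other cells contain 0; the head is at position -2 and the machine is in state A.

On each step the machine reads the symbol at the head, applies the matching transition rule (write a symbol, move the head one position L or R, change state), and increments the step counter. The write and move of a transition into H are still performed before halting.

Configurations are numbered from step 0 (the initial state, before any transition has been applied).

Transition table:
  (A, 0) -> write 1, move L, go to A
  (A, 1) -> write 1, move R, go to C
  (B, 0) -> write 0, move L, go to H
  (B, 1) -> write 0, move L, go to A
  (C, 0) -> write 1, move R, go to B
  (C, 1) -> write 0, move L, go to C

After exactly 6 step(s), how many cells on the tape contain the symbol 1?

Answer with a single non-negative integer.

Step 1: in state A at pos -2, read 0 -> (A,0)->write 1,move L,goto A. Now: state=A, head=-3, tape[-4..4]=011001010 (head:  ^)
Step 2: in state A at pos -3, read 1 -> (A,1)->write 1,move R,goto C. Now: state=C, head=-2, tape[-4..4]=011001010 (head:   ^)
Step 3: in state C at pos -2, read 1 -> (C,1)->write 0,move L,goto C. Now: state=C, head=-3, tape[-4..4]=010001010 (head:  ^)
Step 4: in state C at pos -3, read 1 -> (C,1)->write 0,move L,goto C. Now: state=C, head=-4, tape[-5..4]=0000001010 (head:  ^)
Step 5: in state C at pos -4, read 0 -> (C,0)->write 1,move R,goto B. Now: state=B, head=-3, tape[-5..4]=0100001010 (head:   ^)
Step 6: in state B at pos -3, read 0 -> (B,0)->write 0,move L,goto H. Now: state=H, head=-4, tape[-5..4]=0100001010 (head:  ^)
Cells containing 1 after step 6: {-4, 1, 3} -> 3 cell(s)

Answer: 3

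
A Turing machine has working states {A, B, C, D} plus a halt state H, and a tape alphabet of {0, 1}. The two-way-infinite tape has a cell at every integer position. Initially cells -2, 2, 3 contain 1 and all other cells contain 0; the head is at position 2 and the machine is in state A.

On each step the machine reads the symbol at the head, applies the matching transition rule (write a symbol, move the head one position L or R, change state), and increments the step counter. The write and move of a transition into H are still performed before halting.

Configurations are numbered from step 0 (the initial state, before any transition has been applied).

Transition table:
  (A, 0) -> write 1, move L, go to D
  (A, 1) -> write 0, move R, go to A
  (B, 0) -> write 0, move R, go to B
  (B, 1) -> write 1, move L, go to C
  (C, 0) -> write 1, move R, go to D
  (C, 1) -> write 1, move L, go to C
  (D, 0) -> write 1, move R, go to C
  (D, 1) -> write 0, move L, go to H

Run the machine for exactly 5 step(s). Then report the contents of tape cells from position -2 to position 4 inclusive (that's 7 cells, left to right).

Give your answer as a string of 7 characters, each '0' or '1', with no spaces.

Step 1: in state A at pos 2, read 1 -> (A,1)->write 0,move R,goto A. Now: state=A, head=3, tape[-3..4]=01000010 (head:       ^)
Step 2: in state A at pos 3, read 1 -> (A,1)->write 0,move R,goto A. Now: state=A, head=4, tape[-3..5]=010000000 (head:        ^)
Step 3: in state A at pos 4, read 0 -> (A,0)->write 1,move L,goto D. Now: state=D, head=3, tape[-3..5]=010000010 (head:       ^)
Step 4: in state D at pos 3, read 0 -> (D,0)->write 1,move R,goto C. Now: state=C, head=4, tape[-3..5]=010000110 (head:        ^)
Step 5: in state C at pos 4, read 1 -> (C,1)->write 1,move L,goto C. Now: state=C, head=3, tape[-3..5]=010000110 (head:       ^)

Answer: 1000011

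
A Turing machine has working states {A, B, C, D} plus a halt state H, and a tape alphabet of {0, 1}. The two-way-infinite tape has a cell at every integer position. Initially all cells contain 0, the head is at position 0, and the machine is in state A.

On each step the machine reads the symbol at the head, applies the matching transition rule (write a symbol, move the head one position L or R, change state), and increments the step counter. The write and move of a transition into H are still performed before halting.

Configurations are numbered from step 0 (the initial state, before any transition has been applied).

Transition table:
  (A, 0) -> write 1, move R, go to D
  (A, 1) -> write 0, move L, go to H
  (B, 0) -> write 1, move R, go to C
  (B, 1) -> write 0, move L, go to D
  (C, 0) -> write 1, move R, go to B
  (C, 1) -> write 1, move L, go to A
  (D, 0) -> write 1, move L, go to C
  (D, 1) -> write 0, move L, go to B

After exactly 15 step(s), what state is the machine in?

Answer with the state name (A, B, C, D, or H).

Step 1: in state A at pos 0, read 0 -> (A,0)->write 1,move R,goto D. Now: state=D, head=1, tape[-1..2]=0100 (head:   ^)
Step 2: in state D at pos 1, read 0 -> (D,0)->write 1,move L,goto C. Now: state=C, head=0, tape[-1..2]=0110 (head:  ^)
Step 3: in state C at pos 0, read 1 -> (C,1)->write 1,move L,goto A. Now: state=A, head=-1, tape[-2..2]=00110 (head:  ^)
Step 4: in state A at pos -1, read 0 -> (A,0)->write 1,move R,goto D. Now: state=D, head=0, tape[-2..2]=01110 (head:   ^)
Step 5: in state D at pos 0, read 1 -> (D,1)->write 0,move L,goto B. Now: state=B, head=-1, tape[-2..2]=01010 (head:  ^)
Step 6: in state B at pos -1, read 1 -> (B,1)->write 0,move L,goto D. Now: state=D, head=-2, tape[-3..2]=000010 (head:  ^)
Step 7: in state D at pos -2, read 0 -> (D,0)->write 1,move L,goto C. Now: state=C, head=-3, tape[-4..2]=0010010 (head:  ^)
Step 8: in state C at pos -3, read 0 -> (C,0)->write 1,move R,goto B. Now: state=B, head=-2, tape[-4..2]=0110010 (head:   ^)
Step 9: in state B at pos -2, read 1 -> (B,1)->write 0,move L,goto D. Now: state=D, head=-3, tape[-4..2]=0100010 (head:  ^)
Step 10: in state D at pos -3, read 1 -> (D,1)->write 0,move L,goto B. Now: state=B, head=-4, tape[-5..2]=00000010 (head:  ^)
Step 11: in state B at pos -4, read 0 -> (B,0)->write 1,move R,goto C. Now: state=C, head=-3, tape[-5..2]=01000010 (head:   ^)
Step 12: in state C at pos -3, read 0 -> (C,0)->write 1,move R,goto B. Now: state=B, head=-2, tape[-5..2]=01100010 (head:    ^)
Step 13: in state B at pos -2, read 0 -> (B,0)->write 1,move R,goto C. Now: state=C, head=-1, tape[-5..2]=01110010 (head:     ^)
Step 14: in state C at pos -1, read 0 -> (C,0)->write 1,move R,goto B. Now: state=B, head=0, tape[-5..2]=01111010 (head:      ^)
Step 15: in state B at pos 0, read 0 -> (B,0)->write 1,move R,goto C. Now: state=C, head=1, tape[-5..2]=01111110 (head:       ^)

Answer: C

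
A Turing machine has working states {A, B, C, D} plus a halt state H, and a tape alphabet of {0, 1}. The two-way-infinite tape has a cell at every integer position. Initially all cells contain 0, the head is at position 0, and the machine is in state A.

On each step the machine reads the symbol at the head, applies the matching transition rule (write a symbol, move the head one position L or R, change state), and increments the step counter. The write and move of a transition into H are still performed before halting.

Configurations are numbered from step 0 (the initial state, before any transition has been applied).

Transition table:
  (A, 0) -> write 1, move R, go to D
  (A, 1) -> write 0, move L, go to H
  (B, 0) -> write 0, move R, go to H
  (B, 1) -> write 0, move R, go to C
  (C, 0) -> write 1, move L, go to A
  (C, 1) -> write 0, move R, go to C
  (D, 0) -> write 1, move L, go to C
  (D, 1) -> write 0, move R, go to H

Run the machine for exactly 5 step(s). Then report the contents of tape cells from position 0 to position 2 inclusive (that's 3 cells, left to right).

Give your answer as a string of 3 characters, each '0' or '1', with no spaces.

Step 1: in state A at pos 0, read 0 -> (A,0)->write 1,move R,goto D. Now: state=D, head=1, tape[-1..2]=0100 (head:   ^)
Step 2: in state D at pos 1, read 0 -> (D,0)->write 1,move L,goto C. Now: state=C, head=0, tape[-1..2]=0110 (head:  ^)
Step 3: in state C at pos 0, read 1 -> (C,1)->write 0,move R,goto C. Now: state=C, head=1, tape[-1..2]=0010 (head:   ^)
Step 4: in state C at pos 1, read 1 -> (C,1)->write 0,move R,goto C. Now: state=C, head=2, tape[-1..3]=00000 (head:    ^)
Step 5: in state C at pos 2, read 0 -> (C,0)->write 1,move L,goto A. Now: state=A, head=1, tape[-1..3]=00010 (head:   ^)

Answer: 001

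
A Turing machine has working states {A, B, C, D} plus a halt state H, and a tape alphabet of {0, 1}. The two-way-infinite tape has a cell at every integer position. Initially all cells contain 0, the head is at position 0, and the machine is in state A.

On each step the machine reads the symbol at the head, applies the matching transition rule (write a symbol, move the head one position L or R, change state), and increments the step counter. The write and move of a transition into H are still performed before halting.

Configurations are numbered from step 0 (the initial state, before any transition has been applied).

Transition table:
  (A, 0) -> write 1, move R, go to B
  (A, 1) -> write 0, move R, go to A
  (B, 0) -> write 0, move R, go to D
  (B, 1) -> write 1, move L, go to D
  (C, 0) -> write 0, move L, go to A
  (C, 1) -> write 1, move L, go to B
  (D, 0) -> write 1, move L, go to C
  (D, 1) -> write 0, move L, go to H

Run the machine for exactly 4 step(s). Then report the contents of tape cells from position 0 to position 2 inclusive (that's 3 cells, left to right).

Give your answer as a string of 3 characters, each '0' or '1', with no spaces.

Answer: 101

Derivation:
Step 1: in state A at pos 0, read 0 -> (A,0)->write 1,move R,goto B. Now: state=B, head=1, tape[-1..2]=0100 (head:   ^)
Step 2: in state B at pos 1, read 0 -> (B,0)->write 0,move R,goto D. Now: state=D, head=2, tape[-1..3]=01000 (head:    ^)
Step 3: in state D at pos 2, read 0 -> (D,0)->write 1,move L,goto C. Now: state=C, head=1, tape[-1..3]=01010 (head:   ^)
Step 4: in state C at pos 1, read 0 -> (C,0)->write 0,move L,goto A. Now: state=A, head=0, tape[-1..3]=01010 (head:  ^)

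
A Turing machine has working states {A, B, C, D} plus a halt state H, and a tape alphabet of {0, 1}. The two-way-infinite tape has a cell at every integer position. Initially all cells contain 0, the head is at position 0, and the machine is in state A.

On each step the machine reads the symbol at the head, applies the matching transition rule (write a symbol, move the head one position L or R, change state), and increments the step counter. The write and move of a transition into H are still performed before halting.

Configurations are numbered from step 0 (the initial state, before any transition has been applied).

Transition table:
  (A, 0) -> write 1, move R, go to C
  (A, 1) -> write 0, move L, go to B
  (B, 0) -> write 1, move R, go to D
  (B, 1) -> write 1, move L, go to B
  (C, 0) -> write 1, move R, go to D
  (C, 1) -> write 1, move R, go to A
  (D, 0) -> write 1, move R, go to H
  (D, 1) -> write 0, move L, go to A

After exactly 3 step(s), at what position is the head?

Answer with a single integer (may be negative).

Answer: 3

Derivation:
Step 1: in state A at pos 0, read 0 -> (A,0)->write 1,move R,goto C. Now: state=C, head=1, tape[-1..2]=0100 (head:   ^)
Step 2: in state C at pos 1, read 0 -> (C,0)->write 1,move R,goto D. Now: state=D, head=2, tape[-1..3]=01100 (head:    ^)
Step 3: in state D at pos 2, read 0 -> (D,0)->write 1,move R,goto H. Now: state=H, head=3, tape[-1..4]=011100 (head:     ^)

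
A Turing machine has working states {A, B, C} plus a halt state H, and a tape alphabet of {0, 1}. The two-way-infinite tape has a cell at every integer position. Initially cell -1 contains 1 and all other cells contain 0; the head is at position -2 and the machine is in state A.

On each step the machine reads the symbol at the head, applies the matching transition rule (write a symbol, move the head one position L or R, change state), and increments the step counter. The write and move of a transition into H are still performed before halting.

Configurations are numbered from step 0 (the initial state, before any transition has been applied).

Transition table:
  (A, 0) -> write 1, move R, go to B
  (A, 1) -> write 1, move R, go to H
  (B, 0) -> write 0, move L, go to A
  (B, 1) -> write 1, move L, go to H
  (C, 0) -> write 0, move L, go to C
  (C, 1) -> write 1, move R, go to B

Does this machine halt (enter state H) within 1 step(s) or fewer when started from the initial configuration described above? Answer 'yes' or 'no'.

Step 1: in state A at pos -2, read 0 -> (A,0)->write 1,move R,goto B. Now: state=B, head=-1, tape[-3..0]=0110 (head:   ^)
After 1 step(s): state = B (not H) -> not halted within 1 -> no

Answer: no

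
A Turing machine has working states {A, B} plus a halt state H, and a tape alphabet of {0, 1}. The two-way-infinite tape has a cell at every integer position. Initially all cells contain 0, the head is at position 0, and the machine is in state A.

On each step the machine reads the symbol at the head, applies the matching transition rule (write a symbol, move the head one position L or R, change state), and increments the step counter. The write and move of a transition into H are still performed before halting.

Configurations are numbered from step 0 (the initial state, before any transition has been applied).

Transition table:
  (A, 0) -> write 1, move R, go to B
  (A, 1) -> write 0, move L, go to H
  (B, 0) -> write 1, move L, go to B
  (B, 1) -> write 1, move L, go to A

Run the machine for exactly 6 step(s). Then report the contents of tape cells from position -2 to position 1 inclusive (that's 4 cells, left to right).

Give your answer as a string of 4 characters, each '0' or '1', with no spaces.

Answer: 0011

Derivation:
Step 1: in state A at pos 0, read 0 -> (A,0)->write 1,move R,goto B. Now: state=B, head=1, tape[-1..2]=0100 (head:   ^)
Step 2: in state B at pos 1, read 0 -> (B,0)->write 1,move L,goto B. Now: state=B, head=0, tape[-1..2]=0110 (head:  ^)
Step 3: in state B at pos 0, read 1 -> (B,1)->write 1,move L,goto A. Now: state=A, head=-1, tape[-2..2]=00110 (head:  ^)
Step 4: in state A at pos -1, read 0 -> (A,0)->write 1,move R,goto B. Now: state=B, head=0, tape[-2..2]=01110 (head:   ^)
Step 5: in state B at pos 0, read 1 -> (B,1)->write 1,move L,goto A. Now: state=A, head=-1, tape[-2..2]=01110 (head:  ^)
Step 6: in state A at pos -1, read 1 -> (A,1)->write 0,move L,goto H. Now: state=H, head=-2, tape[-3..2]=000110 (head:  ^)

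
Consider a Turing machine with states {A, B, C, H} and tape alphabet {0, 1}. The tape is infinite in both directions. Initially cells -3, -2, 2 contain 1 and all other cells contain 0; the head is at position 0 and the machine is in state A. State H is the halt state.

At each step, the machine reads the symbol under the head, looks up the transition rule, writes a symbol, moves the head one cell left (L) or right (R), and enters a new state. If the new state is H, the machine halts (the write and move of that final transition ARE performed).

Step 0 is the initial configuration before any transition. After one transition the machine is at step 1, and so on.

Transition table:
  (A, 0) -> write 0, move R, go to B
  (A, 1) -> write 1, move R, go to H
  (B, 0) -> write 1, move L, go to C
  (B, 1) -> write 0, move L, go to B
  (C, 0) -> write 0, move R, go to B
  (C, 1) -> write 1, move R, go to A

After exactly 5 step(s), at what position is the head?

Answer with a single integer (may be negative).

Step 1: in state A at pos 0, read 0 -> (A,0)->write 0,move R,goto B. Now: state=B, head=1, tape[-4..3]=01100010 (head:      ^)
Step 2: in state B at pos 1, read 0 -> (B,0)->write 1,move L,goto C. Now: state=C, head=0, tape[-4..3]=01100110 (head:     ^)
Step 3: in state C at pos 0, read 0 -> (C,0)->write 0,move R,goto B. Now: state=B, head=1, tape[-4..3]=01100110 (head:      ^)
Step 4: in state B at pos 1, read 1 -> (B,1)->write 0,move L,goto B. Now: state=B, head=0, tape[-4..3]=01100010 (head:     ^)
Step 5: in state B at pos 0, read 0 -> (B,0)->write 1,move L,goto C. Now: state=C, head=-1, tape[-4..3]=01101010 (head:    ^)

Answer: -1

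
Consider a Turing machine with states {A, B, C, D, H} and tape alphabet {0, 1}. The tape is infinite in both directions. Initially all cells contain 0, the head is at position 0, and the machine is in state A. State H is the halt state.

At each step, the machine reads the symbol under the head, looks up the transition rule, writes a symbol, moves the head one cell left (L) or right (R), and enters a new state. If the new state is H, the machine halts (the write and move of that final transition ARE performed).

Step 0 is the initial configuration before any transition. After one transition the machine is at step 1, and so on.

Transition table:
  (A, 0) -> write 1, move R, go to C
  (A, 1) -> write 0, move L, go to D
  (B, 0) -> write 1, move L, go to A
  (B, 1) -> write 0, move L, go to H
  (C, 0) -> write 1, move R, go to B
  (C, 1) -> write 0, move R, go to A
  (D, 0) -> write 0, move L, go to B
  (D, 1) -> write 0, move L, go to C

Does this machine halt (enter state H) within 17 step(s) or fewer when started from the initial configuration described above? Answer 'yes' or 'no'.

Step 1: in state A at pos 0, read 0 -> (A,0)->write 1,move R,goto C. Now: state=C, head=1, tape[-1..2]=0100 (head:   ^)
Step 2: in state C at pos 1, read 0 -> (C,0)->write 1,move R,goto B. Now: state=B, head=2, tape[-1..3]=01100 (head:    ^)
Step 3: in state B at pos 2, read 0 -> (B,0)->write 1,move L,goto A. Now: state=A, head=1, tape[-1..3]=01110 (head:   ^)
Step 4: in state A at pos 1, read 1 -> (A,1)->write 0,move L,goto D. Now: state=D, head=0, tape[-1..3]=01010 (head:  ^)
Step 5: in state D at pos 0, read 1 -> (D,1)->write 0,move L,goto C. Now: state=C, head=-1, tape[-2..3]=000010 (head:  ^)
Step 6: in state C at pos -1, read 0 -> (C,0)->write 1,move R,goto B. Now: state=B, head=0, tape[-2..3]=010010 (head:   ^)
Step 7: in state B at pos 0, read 0 -> (B,0)->write 1,move L,goto A. Now: state=A, head=-1, tape[-2..3]=011010 (head:  ^)
Step 8: in state A at pos -1, read 1 -> (A,1)->write 0,move L,goto D. Now: state=D, head=-2, tape[-3..3]=0001010 (head:  ^)
Step 9: in state D at pos -2, read 0 -> (D,0)->write 0,move L,goto B. Now: state=B, head=-3, tape[-4..3]=00001010 (head:  ^)
Step 10: in state B at pos -3, read 0 -> (B,0)->write 1,move L,goto A. Now: state=A, head=-4, tape[-5..3]=001001010 (head:  ^)
Step 11: in state A at pos -4, read 0 -> (A,0)->write 1,move R,goto C. Now: state=C, head=-3, tape[-5..3]=011001010 (head:   ^)
Step 12: in state C at pos -3, read 1 -> (C,1)->write 0,move R,goto A. Now: state=A, head=-2, tape[-5..3]=010001010 (head:    ^)
Step 13: in state A at pos -2, read 0 -> (A,0)->write 1,move R,goto C. Now: state=C, head=-1, tape[-5..3]=010101010 (head:     ^)
Step 14: in state C at pos -1, read 0 -> (C,0)->write 1,move R,goto B. Now: state=B, head=0, tape[-5..3]=010111010 (head:      ^)
Step 15: in state B at pos 0, read 1 -> (B,1)->write 0,move L,goto H. Now: state=H, head=-1, tape[-5..3]=010110010 (head:     ^)
State H reached at step 15; 15 <= 17 -> yes

Answer: yes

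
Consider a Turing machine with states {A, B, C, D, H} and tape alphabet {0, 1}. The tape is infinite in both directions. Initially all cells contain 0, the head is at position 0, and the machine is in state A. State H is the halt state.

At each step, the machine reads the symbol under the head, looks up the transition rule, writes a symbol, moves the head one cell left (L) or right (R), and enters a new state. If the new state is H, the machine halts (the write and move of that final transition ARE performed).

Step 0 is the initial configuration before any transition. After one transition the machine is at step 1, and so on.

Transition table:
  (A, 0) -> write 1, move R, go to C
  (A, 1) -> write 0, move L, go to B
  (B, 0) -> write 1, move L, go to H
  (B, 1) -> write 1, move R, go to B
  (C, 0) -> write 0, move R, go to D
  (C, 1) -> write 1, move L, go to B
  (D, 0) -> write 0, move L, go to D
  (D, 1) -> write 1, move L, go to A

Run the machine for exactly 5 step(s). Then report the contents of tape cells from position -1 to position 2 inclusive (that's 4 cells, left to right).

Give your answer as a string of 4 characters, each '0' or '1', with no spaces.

Step 1: in state A at pos 0, read 0 -> (A,0)->write 1,move R,goto C. Now: state=C, head=1, tape[-1..2]=0100 (head:   ^)
Step 2: in state C at pos 1, read 0 -> (C,0)->write 0,move R,goto D. Now: state=D, head=2, tape[-1..3]=01000 (head:    ^)
Step 3: in state D at pos 2, read 0 -> (D,0)->write 0,move L,goto D. Now: state=D, head=1, tape[-1..3]=01000 (head:   ^)
Step 4: in state D at pos 1, read 0 -> (D,0)->write 0,move L,goto D. Now: state=D, head=0, tape[-1..3]=01000 (head:  ^)
Step 5: in state D at pos 0, read 1 -> (D,1)->write 1,move L,goto A. Now: state=A, head=-1, tape[-2..3]=001000 (head:  ^)

Answer: 0100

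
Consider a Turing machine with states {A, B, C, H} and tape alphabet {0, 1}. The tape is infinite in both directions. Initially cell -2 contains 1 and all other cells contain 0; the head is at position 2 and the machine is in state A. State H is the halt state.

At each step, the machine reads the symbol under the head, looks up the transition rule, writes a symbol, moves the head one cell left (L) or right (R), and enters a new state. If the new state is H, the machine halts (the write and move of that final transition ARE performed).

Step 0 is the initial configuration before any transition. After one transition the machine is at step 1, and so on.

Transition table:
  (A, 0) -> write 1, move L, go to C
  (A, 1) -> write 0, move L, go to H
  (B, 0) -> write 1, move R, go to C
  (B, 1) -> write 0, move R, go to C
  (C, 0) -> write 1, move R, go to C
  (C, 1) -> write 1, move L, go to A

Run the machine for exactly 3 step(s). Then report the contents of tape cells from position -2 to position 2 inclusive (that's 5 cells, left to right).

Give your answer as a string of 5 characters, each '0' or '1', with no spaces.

Answer: 10011

Derivation:
Step 1: in state A at pos 2, read 0 -> (A,0)->write 1,move L,goto C. Now: state=C, head=1, tape[-3..3]=0100010 (head:     ^)
Step 2: in state C at pos 1, read 0 -> (C,0)->write 1,move R,goto C. Now: state=C, head=2, tape[-3..3]=0100110 (head:      ^)
Step 3: in state C at pos 2, read 1 -> (C,1)->write 1,move L,goto A. Now: state=A, head=1, tape[-3..3]=0100110 (head:     ^)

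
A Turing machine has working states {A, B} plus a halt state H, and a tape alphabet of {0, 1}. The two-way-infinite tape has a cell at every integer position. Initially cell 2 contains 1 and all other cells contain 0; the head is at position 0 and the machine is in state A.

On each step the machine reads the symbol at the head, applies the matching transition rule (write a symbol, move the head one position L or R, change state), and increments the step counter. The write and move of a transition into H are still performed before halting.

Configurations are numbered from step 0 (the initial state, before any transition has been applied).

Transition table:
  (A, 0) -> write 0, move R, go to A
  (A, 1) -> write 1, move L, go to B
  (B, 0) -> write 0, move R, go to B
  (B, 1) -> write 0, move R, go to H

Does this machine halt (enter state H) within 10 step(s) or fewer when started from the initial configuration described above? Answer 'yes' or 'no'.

Step 1: in state A at pos 0, read 0 -> (A,0)->write 0,move R,goto A. Now: state=A, head=1, tape[-1..3]=00010 (head:   ^)
Step 2: in state A at pos 1, read 0 -> (A,0)->write 0,move R,goto A. Now: state=A, head=2, tape[-1..3]=00010 (head:    ^)
Step 3: in state A at pos 2, read 1 -> (A,1)->write 1,move L,goto B. Now: state=B, head=1, tape[-1..3]=00010 (head:   ^)
Step 4: in state B at pos 1, read 0 -> (B,0)->write 0,move R,goto B. Now: state=B, head=2, tape[-1..3]=00010 (head:    ^)
Step 5: in state B at pos 2, read 1 -> (B,1)->write 0,move R,goto H. Now: state=H, head=3, tape[-1..4]=000000 (head:     ^)
State H reached at step 5; 5 <= 10 -> yes

Answer: yes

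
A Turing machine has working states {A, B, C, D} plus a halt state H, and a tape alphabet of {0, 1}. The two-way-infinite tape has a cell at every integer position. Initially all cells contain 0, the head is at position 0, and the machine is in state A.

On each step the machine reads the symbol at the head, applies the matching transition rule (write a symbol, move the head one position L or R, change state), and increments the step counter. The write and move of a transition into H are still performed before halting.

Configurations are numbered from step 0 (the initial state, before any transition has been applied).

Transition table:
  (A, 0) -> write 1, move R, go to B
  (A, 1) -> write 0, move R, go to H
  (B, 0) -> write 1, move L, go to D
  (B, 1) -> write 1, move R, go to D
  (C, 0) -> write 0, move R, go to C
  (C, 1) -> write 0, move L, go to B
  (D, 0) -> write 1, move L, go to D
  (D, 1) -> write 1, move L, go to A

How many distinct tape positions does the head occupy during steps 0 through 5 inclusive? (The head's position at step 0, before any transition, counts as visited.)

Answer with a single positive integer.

Step 1: in state A at pos 0, read 0 -> (A,0)->write 1,move R,goto B. Now: state=B, head=1, tape[-1..2]=0100 (head:   ^)
Step 2: in state B at pos 1, read 0 -> (B,0)->write 1,move L,goto D. Now: state=D, head=0, tape[-1..2]=0110 (head:  ^)
Step 3: in state D at pos 0, read 1 -> (D,1)->write 1,move L,goto A. Now: state=A, head=-1, tape[-2..2]=00110 (head:  ^)
Step 4: in state A at pos -1, read 0 -> (A,0)->write 1,move R,goto B. Now: state=B, head=0, tape[-2..2]=01110 (head:   ^)
Step 5: in state B at pos 0, read 1 -> (B,1)->write 1,move R,goto D. Now: state=D, head=1, tape[-2..2]=01110 (head:    ^)
Head positions at steps 0..5: starting at 0, distinct positions visited = {-1, 0, 1} -> 3 position(s)

Answer: 3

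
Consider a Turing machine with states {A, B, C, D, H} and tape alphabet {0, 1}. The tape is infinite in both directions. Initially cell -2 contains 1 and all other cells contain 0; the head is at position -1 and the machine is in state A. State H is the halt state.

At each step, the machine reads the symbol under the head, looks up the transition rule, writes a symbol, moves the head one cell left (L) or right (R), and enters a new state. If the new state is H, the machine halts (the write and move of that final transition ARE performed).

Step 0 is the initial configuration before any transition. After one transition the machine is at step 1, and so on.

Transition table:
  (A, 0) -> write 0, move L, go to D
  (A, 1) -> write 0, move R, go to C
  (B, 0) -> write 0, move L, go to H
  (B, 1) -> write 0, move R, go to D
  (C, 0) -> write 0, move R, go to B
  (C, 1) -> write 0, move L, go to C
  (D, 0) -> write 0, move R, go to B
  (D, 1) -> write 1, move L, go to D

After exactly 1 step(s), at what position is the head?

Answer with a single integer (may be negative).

Answer: -2

Derivation:
Step 1: in state A at pos -1, read 0 -> (A,0)->write 0,move L,goto D. Now: state=D, head=-2, tape[-3..0]=0100 (head:  ^)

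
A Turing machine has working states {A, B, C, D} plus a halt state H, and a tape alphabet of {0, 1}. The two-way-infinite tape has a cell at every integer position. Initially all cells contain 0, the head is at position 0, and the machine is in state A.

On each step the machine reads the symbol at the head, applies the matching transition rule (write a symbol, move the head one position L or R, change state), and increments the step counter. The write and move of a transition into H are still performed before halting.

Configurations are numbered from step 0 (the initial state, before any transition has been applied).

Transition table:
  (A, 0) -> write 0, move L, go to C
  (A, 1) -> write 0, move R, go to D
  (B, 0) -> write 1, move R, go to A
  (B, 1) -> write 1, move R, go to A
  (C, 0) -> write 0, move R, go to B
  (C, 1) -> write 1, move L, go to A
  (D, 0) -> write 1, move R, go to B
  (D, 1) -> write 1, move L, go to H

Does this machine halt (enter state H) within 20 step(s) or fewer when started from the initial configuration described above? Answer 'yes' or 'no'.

Step 1: in state A at pos 0, read 0 -> (A,0)->write 0,move L,goto C. Now: state=C, head=-1, tape[-2..1]=0000 (head:  ^)
Step 2: in state C at pos -1, read 0 -> (C,0)->write 0,move R,goto B. Now: state=B, head=0, tape[-2..1]=0000 (head:   ^)
Step 3: in state B at pos 0, read 0 -> (B,0)->write 1,move R,goto A. Now: state=A, head=1, tape[-2..2]=00100 (head:    ^)
Step 4: in state A at pos 1, read 0 -> (A,0)->write 0,move L,goto C. Now: state=C, head=0, tape[-2..2]=00100 (head:   ^)
Step 5: in state C at pos 0, read 1 -> (C,1)->write 1,move L,goto A. Now: state=A, head=-1, tape[-2..2]=00100 (head:  ^)
Step 6: in state A at pos -1, read 0 -> (A,0)->write 0,move L,goto C. Now: state=C, head=-2, tape[-3..2]=000100 (head:  ^)
Step 7: in state C at pos -2, read 0 -> (C,0)->write 0,move R,goto B. Now: state=B, head=-1, tape[-3..2]=000100 (head:   ^)
Step 8: in state B at pos -1, read 0 -> (B,0)->write 1,move R,goto A. Now: state=A, head=0, tape[-3..2]=001100 (head:    ^)
Step 9: in state A at pos 0, read 1 -> (A,1)->write 0,move R,goto D. Now: state=D, head=1, tape[-3..2]=001000 (head:     ^)
Step 10: in state D at pos 1, read 0 -> (D,0)->write 1,move R,goto B. Now: state=B, head=2, tape[-3..3]=0010100 (head:      ^)
Step 11: in state B at pos 2, read 0 -> (B,0)->write 1,move R,goto A. Now: state=A, head=3, tape[-3..4]=00101100 (head:       ^)
Step 12: in state A at pos 3, read 0 -> (A,0)->write 0,move L,goto C. Now: state=C, head=2, tape[-3..4]=00101100 (head:      ^)
Step 13: in state C at pos 2, read 1 -> (C,1)->write 1,move L,goto A. Now: state=A, head=1, tape[-3..4]=00101100 (head:     ^)
Step 14: in state A at pos 1, read 1 -> (A,1)->write 0,move R,goto D. Now: state=D, head=2, tape[-3..4]=00100100 (head:      ^)
Step 15: in state D at pos 2, read 1 -> (D,1)->write 1,move L,goto H. Now: state=H, head=1, tape[-3..4]=00100100 (head:     ^)
State H reached at step 15; 15 <= 20 -> yes

Answer: yes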